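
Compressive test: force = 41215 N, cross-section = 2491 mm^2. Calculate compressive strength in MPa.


CS = 41215 / 2491 = 16.5 MPa

16.5


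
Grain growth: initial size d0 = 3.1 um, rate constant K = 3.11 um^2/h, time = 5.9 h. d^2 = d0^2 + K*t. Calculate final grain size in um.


d^2 = 3.1^2 + 3.11*5.9 = 27.959
d = sqrt(27.959) = 5.29 um

5.29


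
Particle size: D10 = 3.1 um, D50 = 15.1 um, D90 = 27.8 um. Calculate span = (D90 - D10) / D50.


Span = (27.8 - 3.1) / 15.1 = 24.7 / 15.1 = 1.636

1.636


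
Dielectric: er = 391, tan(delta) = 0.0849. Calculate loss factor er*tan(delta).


Loss = 391 * 0.0849 = 33.196

33.196


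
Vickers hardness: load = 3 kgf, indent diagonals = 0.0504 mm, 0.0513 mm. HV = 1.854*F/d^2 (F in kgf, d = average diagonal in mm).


d_avg = (0.0504+0.0513)/2 = 0.05085 mm
HV = 1.854*3/0.05085^2 = 2151

2151


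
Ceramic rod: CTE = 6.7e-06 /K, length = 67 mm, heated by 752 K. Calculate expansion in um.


dL = 6.7e-06 * 67 * 752 * 1000 = 337.573 um

337.573


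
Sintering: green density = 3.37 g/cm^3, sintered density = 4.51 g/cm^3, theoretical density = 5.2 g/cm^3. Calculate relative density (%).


Relative = 4.51 / 5.2 * 100 = 86.7%

86.7


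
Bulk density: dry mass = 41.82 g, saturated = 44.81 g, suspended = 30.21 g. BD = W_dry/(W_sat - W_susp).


BD = 41.82 / (44.81 - 30.21) = 41.82 / 14.6 = 2.864 g/cm^3

2.864


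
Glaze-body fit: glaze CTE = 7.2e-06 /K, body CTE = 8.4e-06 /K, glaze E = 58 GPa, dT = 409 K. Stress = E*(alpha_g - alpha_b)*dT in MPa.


Stress = 58*1000*(7.2e-06 - 8.4e-06)*409 = -28.5 MPa

-28.5


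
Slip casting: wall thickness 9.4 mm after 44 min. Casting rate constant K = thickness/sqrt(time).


K = 9.4 / sqrt(44) = 9.4 / 6.6332 = 1.417 mm/min^0.5

1.417


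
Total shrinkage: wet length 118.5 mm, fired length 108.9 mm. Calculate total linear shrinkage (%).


TS = (118.5 - 108.9) / 118.5 * 100 = 8.1%

8.1


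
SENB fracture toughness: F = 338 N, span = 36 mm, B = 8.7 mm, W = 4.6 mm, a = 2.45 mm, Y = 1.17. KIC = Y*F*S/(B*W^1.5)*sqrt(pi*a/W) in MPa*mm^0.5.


KIC = 1.17*338*36/(8.7*4.6^1.5)*sqrt(pi*2.45/4.6) = 214.55

214.55


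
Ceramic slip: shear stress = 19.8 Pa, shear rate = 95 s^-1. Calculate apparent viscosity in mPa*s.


eta = tau/gamma * 1000 = 19.8/95 * 1000 = 208.4 mPa*s

208.4


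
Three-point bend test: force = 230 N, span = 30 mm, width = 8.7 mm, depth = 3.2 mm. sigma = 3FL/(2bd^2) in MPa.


sigma = 3*230*30/(2*8.7*3.2^2) = 116.2 MPa

116.2


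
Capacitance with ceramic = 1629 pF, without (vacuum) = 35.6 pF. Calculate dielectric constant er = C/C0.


er = 1629 / 35.6 = 45.76

45.76


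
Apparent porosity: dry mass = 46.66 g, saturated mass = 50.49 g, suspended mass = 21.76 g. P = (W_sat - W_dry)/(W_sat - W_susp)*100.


P = (50.49 - 46.66) / (50.49 - 21.76) * 100 = 3.83 / 28.73 * 100 = 13.3%

13.3


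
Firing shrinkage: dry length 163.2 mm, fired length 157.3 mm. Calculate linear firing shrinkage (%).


FS = (163.2 - 157.3) / 163.2 * 100 = 3.62%

3.62


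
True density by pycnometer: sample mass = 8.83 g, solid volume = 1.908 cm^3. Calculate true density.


TD = 8.83 / 1.908 = 4.628 g/cm^3

4.628


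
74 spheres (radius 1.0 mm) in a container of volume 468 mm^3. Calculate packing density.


V_sphere = 4/3*pi*1.0^3 = 4.1888 mm^3
Total V = 74*4.1888 = 309.9712 mm^3
PD = 309.9712 / 468 = 0.662

0.662


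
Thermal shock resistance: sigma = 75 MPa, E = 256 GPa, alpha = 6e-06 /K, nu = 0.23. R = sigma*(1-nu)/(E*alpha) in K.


R = 75*(1-0.23)/(256*1000*6e-06) = 38 K

38


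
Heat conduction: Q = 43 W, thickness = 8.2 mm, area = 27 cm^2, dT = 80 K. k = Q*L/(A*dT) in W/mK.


k = 43*8.2/1000/(27/10000*80) = 1.63 W/mK

1.63


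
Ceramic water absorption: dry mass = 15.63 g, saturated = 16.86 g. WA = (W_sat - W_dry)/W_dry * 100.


WA = (16.86 - 15.63) / 15.63 * 100 = 7.87%

7.87


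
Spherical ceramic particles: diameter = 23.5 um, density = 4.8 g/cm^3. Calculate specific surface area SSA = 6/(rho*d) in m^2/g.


SSA = 6 / (4.8 * 23.5) = 0.053 m^2/g

0.053


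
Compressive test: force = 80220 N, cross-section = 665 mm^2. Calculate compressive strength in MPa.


CS = 80220 / 665 = 120.6 MPa

120.6


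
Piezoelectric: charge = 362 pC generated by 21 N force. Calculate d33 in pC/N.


d33 = 362 / 21 = 17.2 pC/N

17.2


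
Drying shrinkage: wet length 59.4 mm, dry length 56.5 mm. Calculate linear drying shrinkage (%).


DS = (59.4 - 56.5) / 59.4 * 100 = 4.88%

4.88


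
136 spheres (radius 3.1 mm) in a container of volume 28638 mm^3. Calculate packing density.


V_sphere = 4/3*pi*3.1^3 = 124.7882 mm^3
Total V = 136*124.7882 = 16971.1952 mm^3
PD = 16971.1952 / 28638 = 0.593

0.593


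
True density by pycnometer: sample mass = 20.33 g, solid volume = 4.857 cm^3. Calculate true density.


TD = 20.33 / 4.857 = 4.186 g/cm^3

4.186


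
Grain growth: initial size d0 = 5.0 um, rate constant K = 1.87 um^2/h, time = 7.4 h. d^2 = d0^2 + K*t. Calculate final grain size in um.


d^2 = 5.0^2 + 1.87*7.4 = 38.838
d = sqrt(38.838) = 6.23 um

6.23


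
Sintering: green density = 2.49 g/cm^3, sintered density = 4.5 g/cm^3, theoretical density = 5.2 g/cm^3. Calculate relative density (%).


Relative = 4.5 / 5.2 * 100 = 86.5%

86.5


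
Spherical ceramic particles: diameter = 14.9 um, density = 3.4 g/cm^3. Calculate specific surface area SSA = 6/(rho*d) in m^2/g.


SSA = 6 / (3.4 * 14.9) = 0.118 m^2/g

0.118


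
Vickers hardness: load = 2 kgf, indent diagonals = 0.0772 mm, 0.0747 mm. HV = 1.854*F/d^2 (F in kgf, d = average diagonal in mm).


d_avg = (0.0772+0.0747)/2 = 0.07595 mm
HV = 1.854*2/0.07595^2 = 643

643


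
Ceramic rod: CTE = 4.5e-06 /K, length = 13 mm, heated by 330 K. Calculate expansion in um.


dL = 4.5e-06 * 13 * 330 * 1000 = 19.305 um

19.305


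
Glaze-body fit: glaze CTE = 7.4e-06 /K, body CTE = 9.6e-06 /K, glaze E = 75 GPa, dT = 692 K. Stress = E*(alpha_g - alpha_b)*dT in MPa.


Stress = 75*1000*(7.4e-06 - 9.6e-06)*692 = -114.2 MPa

-114.2


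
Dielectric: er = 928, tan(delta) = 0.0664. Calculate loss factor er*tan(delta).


Loss = 928 * 0.0664 = 61.619

61.619


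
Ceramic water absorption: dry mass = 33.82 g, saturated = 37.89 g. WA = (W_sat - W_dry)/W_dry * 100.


WA = (37.89 - 33.82) / 33.82 * 100 = 12.03%

12.03


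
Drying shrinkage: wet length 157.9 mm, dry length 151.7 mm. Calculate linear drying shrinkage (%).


DS = (157.9 - 151.7) / 157.9 * 100 = 3.93%

3.93


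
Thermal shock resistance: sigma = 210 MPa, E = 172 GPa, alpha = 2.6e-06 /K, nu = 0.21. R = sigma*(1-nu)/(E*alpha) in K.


R = 210*(1-0.21)/(172*1000*2.6e-06) = 371 K

371


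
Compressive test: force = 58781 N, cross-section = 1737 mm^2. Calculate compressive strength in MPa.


CS = 58781 / 1737 = 33.8 MPa

33.8


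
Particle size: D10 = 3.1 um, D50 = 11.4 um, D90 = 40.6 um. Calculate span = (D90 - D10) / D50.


Span = (40.6 - 3.1) / 11.4 = 37.5 / 11.4 = 3.289

3.289


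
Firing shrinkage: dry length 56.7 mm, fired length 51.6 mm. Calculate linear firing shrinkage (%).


FS = (56.7 - 51.6) / 56.7 * 100 = 8.99%

8.99


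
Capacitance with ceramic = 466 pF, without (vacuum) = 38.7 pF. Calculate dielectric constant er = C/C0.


er = 466 / 38.7 = 12.04

12.04


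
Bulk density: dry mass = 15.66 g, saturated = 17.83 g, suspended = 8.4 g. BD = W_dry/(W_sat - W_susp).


BD = 15.66 / (17.83 - 8.4) = 15.66 / 9.43 = 1.661 g/cm^3

1.661


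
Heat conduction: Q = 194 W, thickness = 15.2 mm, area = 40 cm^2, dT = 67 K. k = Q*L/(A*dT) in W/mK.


k = 194*15.2/1000/(40/10000*67) = 11.0 W/mK

11.0


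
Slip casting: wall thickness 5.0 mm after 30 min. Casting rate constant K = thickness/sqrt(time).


K = 5.0 / sqrt(30) = 5.0 / 5.4772 = 0.913 mm/min^0.5

0.913


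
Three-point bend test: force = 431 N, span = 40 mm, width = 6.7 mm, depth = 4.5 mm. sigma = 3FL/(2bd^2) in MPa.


sigma = 3*431*40/(2*6.7*4.5^2) = 190.6 MPa

190.6


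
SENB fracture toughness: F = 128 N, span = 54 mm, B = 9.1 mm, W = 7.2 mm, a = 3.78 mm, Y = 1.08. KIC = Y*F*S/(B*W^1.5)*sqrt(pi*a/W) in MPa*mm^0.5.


KIC = 1.08*128*54/(9.1*7.2^1.5)*sqrt(pi*3.78/7.2) = 54.53

54.53


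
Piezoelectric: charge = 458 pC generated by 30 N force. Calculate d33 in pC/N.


d33 = 458 / 30 = 15.3 pC/N

15.3


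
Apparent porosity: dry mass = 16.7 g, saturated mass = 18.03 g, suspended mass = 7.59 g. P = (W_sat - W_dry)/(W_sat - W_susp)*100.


P = (18.03 - 16.7) / (18.03 - 7.59) * 100 = 1.33 / 10.44 * 100 = 12.7%

12.7


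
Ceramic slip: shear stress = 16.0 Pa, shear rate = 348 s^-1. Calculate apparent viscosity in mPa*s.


eta = tau/gamma * 1000 = 16.0/348 * 1000 = 46.0 mPa*s

46.0


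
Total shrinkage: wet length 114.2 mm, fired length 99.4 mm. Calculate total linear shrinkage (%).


TS = (114.2 - 99.4) / 114.2 * 100 = 12.96%

12.96


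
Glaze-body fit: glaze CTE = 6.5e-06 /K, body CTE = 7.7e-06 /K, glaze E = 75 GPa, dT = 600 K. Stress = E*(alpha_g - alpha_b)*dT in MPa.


Stress = 75*1000*(6.5e-06 - 7.7e-06)*600 = -54.0 MPa

-54.0


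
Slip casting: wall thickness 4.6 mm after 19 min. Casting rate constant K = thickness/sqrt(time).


K = 4.6 / sqrt(19) = 4.6 / 4.3589 = 1.055 mm/min^0.5

1.055


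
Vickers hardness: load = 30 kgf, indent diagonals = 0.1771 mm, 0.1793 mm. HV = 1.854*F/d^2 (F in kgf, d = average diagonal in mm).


d_avg = (0.1771+0.1793)/2 = 0.1782 mm
HV = 1.854*30/0.1782^2 = 1752

1752


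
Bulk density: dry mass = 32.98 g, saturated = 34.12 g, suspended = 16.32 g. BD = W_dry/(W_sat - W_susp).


BD = 32.98 / (34.12 - 16.32) = 32.98 / 17.8 = 1.853 g/cm^3

1.853


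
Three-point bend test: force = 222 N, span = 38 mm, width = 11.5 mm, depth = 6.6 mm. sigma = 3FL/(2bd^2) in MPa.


sigma = 3*222*38/(2*11.5*6.6^2) = 25.3 MPa

25.3


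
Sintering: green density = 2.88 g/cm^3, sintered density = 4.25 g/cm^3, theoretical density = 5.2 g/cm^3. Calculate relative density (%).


Relative = 4.25 / 5.2 * 100 = 81.7%

81.7


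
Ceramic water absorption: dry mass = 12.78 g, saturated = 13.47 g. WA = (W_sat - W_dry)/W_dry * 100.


WA = (13.47 - 12.78) / 12.78 * 100 = 5.4%

5.4


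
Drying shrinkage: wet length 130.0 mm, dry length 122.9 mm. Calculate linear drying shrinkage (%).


DS = (130.0 - 122.9) / 130.0 * 100 = 5.46%

5.46


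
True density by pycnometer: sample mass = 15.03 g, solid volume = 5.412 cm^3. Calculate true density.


TD = 15.03 / 5.412 = 2.777 g/cm^3

2.777


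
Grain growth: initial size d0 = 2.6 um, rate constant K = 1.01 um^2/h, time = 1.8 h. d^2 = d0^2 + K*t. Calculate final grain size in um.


d^2 = 2.6^2 + 1.01*1.8 = 8.578
d = sqrt(8.578) = 2.93 um

2.93


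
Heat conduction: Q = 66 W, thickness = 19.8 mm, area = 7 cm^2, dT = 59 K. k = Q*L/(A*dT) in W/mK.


k = 66*19.8/1000/(7/10000*59) = 31.64 W/mK

31.64


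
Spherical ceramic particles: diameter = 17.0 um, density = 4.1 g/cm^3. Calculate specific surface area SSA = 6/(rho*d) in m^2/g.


SSA = 6 / (4.1 * 17.0) = 0.086 m^2/g

0.086


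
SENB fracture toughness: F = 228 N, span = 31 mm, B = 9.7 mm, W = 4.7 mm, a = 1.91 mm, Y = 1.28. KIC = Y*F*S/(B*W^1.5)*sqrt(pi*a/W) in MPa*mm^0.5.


KIC = 1.28*228*31/(9.7*4.7^1.5)*sqrt(pi*1.91/4.7) = 103.43

103.43


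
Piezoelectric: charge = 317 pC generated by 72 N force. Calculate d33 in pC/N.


d33 = 317 / 72 = 4.4 pC/N

4.4


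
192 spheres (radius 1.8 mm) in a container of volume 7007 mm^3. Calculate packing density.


V_sphere = 4/3*pi*1.8^3 = 24.429 mm^3
Total V = 192*24.429 = 4690.368 mm^3
PD = 4690.368 / 7007 = 0.669

0.669


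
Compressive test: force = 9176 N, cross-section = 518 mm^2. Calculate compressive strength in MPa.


CS = 9176 / 518 = 17.7 MPa

17.7


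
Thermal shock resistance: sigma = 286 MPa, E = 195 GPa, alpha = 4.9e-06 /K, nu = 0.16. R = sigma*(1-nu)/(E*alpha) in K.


R = 286*(1-0.16)/(195*1000*4.9e-06) = 251 K

251


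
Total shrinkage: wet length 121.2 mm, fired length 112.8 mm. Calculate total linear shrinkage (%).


TS = (121.2 - 112.8) / 121.2 * 100 = 6.93%

6.93


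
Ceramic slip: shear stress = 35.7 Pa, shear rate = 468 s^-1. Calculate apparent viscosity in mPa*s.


eta = tau/gamma * 1000 = 35.7/468 * 1000 = 76.3 mPa*s

76.3


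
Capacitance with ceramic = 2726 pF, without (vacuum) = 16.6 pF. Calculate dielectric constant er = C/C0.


er = 2726 / 16.6 = 164.22

164.22


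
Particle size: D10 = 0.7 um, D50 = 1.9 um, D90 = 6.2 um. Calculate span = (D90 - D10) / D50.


Span = (6.2 - 0.7) / 1.9 = 5.5 / 1.9 = 2.895

2.895


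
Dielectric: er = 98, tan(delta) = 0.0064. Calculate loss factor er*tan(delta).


Loss = 98 * 0.0064 = 0.627

0.627


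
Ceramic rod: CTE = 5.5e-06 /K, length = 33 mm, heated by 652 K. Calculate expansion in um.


dL = 5.5e-06 * 33 * 652 * 1000 = 118.338 um

118.338


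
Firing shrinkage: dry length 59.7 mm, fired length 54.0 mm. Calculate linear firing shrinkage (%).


FS = (59.7 - 54.0) / 59.7 * 100 = 9.55%

9.55


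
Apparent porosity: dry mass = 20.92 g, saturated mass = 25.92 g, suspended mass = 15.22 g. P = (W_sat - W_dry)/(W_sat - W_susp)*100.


P = (25.92 - 20.92) / (25.92 - 15.22) * 100 = 5.0 / 10.7 * 100 = 46.7%

46.7


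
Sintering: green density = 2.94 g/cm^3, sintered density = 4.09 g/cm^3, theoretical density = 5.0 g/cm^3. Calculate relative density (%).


Relative = 4.09 / 5.0 * 100 = 81.8%

81.8


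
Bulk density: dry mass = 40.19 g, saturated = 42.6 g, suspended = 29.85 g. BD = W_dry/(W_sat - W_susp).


BD = 40.19 / (42.6 - 29.85) = 40.19 / 12.75 = 3.152 g/cm^3

3.152


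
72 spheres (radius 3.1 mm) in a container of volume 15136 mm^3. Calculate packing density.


V_sphere = 4/3*pi*3.1^3 = 124.7882 mm^3
Total V = 72*124.7882 = 8984.7504 mm^3
PD = 8984.7504 / 15136 = 0.594

0.594


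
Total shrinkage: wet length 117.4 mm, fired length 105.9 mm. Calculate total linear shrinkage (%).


TS = (117.4 - 105.9) / 117.4 * 100 = 9.8%

9.8


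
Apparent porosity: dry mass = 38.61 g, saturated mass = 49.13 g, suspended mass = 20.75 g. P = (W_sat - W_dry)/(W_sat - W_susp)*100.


P = (49.13 - 38.61) / (49.13 - 20.75) * 100 = 10.52 / 28.38 * 100 = 37.1%

37.1


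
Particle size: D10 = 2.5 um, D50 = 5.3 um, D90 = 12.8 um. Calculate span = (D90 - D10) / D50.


Span = (12.8 - 2.5) / 5.3 = 10.3 / 5.3 = 1.943

1.943


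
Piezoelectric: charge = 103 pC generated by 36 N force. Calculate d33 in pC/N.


d33 = 103 / 36 = 2.9 pC/N

2.9


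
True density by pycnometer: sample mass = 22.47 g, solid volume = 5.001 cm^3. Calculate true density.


TD = 22.47 / 5.001 = 4.493 g/cm^3

4.493


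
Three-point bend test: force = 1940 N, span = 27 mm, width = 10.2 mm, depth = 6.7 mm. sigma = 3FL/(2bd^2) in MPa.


sigma = 3*1940*27/(2*10.2*6.7^2) = 171.6 MPa

171.6


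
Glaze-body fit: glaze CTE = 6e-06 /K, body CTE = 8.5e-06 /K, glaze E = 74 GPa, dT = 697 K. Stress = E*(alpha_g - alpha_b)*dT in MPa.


Stress = 74*1000*(6e-06 - 8.5e-06)*697 = -128.9 MPa

-128.9


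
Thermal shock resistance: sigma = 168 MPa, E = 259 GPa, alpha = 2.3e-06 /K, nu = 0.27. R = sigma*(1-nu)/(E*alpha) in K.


R = 168*(1-0.27)/(259*1000*2.3e-06) = 206 K

206


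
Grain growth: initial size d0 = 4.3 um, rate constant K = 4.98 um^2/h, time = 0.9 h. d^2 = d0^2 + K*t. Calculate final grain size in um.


d^2 = 4.3^2 + 4.98*0.9 = 22.972
d = sqrt(22.972) = 4.79 um

4.79


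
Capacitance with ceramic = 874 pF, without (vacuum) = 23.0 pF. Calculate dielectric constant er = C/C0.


er = 874 / 23.0 = 38.0

38.0


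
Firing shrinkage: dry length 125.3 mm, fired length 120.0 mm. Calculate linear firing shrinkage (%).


FS = (125.3 - 120.0) / 125.3 * 100 = 4.23%

4.23


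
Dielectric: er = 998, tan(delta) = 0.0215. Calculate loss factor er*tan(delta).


Loss = 998 * 0.0215 = 21.457

21.457


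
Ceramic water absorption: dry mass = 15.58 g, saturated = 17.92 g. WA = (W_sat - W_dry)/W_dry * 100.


WA = (17.92 - 15.58) / 15.58 * 100 = 15.02%

15.02


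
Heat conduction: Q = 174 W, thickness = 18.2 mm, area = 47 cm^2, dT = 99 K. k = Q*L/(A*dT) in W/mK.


k = 174*18.2/1000/(47/10000*99) = 6.81 W/mK

6.81


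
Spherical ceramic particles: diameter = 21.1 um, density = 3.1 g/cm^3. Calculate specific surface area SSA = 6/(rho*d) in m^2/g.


SSA = 6 / (3.1 * 21.1) = 0.092 m^2/g

0.092


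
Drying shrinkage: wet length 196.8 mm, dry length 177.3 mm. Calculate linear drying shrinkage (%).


DS = (196.8 - 177.3) / 196.8 * 100 = 9.91%

9.91


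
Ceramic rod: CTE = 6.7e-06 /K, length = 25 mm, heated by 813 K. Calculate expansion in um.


dL = 6.7e-06 * 25 * 813 * 1000 = 136.178 um

136.178


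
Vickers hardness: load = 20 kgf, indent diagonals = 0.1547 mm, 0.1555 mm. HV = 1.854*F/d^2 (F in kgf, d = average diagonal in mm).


d_avg = (0.1547+0.1555)/2 = 0.1551 mm
HV = 1.854*20/0.1551^2 = 1541

1541


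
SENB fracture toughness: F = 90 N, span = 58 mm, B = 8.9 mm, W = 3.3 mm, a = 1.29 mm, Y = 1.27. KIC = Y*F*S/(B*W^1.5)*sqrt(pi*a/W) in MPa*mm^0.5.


KIC = 1.27*90*58/(8.9*3.3^1.5)*sqrt(pi*1.29/3.3) = 137.7

137.7


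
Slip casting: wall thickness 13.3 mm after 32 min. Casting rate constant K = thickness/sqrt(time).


K = 13.3 / sqrt(32) = 13.3 / 5.6569 = 2.351 mm/min^0.5

2.351


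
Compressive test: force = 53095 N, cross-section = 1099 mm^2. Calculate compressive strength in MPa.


CS = 53095 / 1099 = 48.3 MPa

48.3


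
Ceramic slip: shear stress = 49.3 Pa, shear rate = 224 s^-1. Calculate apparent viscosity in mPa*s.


eta = tau/gamma * 1000 = 49.3/224 * 1000 = 220.1 mPa*s

220.1


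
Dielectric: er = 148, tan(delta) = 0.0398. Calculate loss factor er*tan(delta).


Loss = 148 * 0.0398 = 5.89

5.89


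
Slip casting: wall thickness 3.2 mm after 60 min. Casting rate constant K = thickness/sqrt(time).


K = 3.2 / sqrt(60) = 3.2 / 7.746 = 0.413 mm/min^0.5

0.413


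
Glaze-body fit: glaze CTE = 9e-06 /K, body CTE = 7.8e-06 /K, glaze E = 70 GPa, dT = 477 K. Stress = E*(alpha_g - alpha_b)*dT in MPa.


Stress = 70*1000*(9e-06 - 7.8e-06)*477 = 40.1 MPa

40.1


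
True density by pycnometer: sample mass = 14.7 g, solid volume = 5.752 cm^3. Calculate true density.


TD = 14.7 / 5.752 = 2.556 g/cm^3

2.556


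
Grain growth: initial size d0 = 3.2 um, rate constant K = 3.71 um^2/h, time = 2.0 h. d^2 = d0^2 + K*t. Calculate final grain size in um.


d^2 = 3.2^2 + 3.71*2.0 = 17.66
d = sqrt(17.66) = 4.2 um

4.2


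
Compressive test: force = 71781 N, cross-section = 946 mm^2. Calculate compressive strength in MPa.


CS = 71781 / 946 = 75.9 MPa

75.9


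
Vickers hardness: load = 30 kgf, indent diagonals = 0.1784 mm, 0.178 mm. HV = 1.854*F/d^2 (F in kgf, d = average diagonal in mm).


d_avg = (0.1784+0.178)/2 = 0.1782 mm
HV = 1.854*30/0.1782^2 = 1752

1752


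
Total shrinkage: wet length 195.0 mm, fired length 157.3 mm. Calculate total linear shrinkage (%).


TS = (195.0 - 157.3) / 195.0 * 100 = 19.33%

19.33


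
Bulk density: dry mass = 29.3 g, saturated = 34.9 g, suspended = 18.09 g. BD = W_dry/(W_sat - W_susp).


BD = 29.3 / (34.9 - 18.09) = 29.3 / 16.81 = 1.743 g/cm^3

1.743


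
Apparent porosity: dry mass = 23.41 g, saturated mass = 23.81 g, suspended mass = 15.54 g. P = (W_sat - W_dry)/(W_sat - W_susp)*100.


P = (23.81 - 23.41) / (23.81 - 15.54) * 100 = 0.4 / 8.27 * 100 = 4.8%

4.8


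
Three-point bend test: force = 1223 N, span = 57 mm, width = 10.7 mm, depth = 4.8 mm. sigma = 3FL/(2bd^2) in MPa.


sigma = 3*1223*57/(2*10.7*4.8^2) = 424.2 MPa

424.2


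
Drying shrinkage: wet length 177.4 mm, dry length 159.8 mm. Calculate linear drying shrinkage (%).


DS = (177.4 - 159.8) / 177.4 * 100 = 9.92%

9.92


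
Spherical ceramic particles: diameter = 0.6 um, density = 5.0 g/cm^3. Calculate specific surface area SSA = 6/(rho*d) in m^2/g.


SSA = 6 / (5.0 * 0.6) = 2.0 m^2/g

2.0


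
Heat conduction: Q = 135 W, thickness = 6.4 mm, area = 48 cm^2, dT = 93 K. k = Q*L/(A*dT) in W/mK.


k = 135*6.4/1000/(48/10000*93) = 1.94 W/mK

1.94


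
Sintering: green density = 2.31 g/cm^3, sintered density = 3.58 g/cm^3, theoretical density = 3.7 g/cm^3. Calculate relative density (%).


Relative = 3.58 / 3.7 * 100 = 96.8%

96.8


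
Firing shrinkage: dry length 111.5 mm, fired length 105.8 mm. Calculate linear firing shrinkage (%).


FS = (111.5 - 105.8) / 111.5 * 100 = 5.11%

5.11


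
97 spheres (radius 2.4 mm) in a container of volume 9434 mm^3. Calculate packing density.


V_sphere = 4/3*pi*2.4^3 = 57.9058 mm^3
Total V = 97*57.9058 = 5616.8626 mm^3
PD = 5616.8626 / 9434 = 0.595

0.595


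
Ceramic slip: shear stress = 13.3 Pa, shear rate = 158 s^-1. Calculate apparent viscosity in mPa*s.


eta = tau/gamma * 1000 = 13.3/158 * 1000 = 84.2 mPa*s

84.2


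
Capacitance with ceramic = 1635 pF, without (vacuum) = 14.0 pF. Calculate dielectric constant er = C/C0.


er = 1635 / 14.0 = 116.79

116.79


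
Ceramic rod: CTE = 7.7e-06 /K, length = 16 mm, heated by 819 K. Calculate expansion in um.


dL = 7.7e-06 * 16 * 819 * 1000 = 100.901 um

100.901


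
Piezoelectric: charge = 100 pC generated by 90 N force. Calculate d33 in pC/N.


d33 = 100 / 90 = 1.1 pC/N

1.1


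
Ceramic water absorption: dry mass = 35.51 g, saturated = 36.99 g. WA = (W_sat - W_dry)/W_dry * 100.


WA = (36.99 - 35.51) / 35.51 * 100 = 4.17%

4.17


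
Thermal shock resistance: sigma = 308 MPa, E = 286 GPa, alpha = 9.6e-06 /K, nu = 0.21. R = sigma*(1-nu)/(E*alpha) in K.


R = 308*(1-0.21)/(286*1000*9.6e-06) = 89 K

89


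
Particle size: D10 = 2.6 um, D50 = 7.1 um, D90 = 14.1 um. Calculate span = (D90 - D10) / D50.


Span = (14.1 - 2.6) / 7.1 = 11.5 / 7.1 = 1.62

1.62


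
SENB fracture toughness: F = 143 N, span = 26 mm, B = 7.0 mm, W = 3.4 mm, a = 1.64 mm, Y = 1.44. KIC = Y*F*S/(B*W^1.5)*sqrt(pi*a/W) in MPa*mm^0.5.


KIC = 1.44*143*26/(7.0*3.4^1.5)*sqrt(pi*1.64/3.4) = 150.18

150.18


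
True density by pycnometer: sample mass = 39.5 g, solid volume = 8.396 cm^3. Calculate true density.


TD = 39.5 / 8.396 = 4.705 g/cm^3

4.705


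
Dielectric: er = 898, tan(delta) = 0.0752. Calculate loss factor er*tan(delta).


Loss = 898 * 0.0752 = 67.53

67.53


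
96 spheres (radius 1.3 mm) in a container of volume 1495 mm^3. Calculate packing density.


V_sphere = 4/3*pi*1.3^3 = 9.2028 mm^3
Total V = 96*9.2028 = 883.4688 mm^3
PD = 883.4688 / 1495 = 0.591

0.591


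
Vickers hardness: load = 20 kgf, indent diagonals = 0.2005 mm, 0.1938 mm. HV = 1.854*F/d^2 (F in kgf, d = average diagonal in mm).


d_avg = (0.2005+0.1938)/2 = 0.19715 mm
HV = 1.854*20/0.19715^2 = 954

954


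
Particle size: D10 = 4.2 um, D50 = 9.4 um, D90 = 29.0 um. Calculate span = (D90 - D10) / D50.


Span = (29.0 - 4.2) / 9.4 = 24.8 / 9.4 = 2.638

2.638


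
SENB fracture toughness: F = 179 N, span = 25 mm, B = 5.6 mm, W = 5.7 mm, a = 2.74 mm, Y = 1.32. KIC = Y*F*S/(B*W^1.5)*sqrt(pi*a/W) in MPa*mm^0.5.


KIC = 1.32*179*25/(5.6*5.7^1.5)*sqrt(pi*2.74/5.7) = 95.25

95.25


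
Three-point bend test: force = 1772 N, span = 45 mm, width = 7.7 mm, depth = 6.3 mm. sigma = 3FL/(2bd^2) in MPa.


sigma = 3*1772*45/(2*7.7*6.3^2) = 391.4 MPa

391.4


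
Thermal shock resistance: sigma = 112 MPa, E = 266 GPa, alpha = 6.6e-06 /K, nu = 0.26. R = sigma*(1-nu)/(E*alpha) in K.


R = 112*(1-0.26)/(266*1000*6.6e-06) = 47 K

47


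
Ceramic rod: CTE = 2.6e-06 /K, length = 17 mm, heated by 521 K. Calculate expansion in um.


dL = 2.6e-06 * 17 * 521 * 1000 = 23.028 um

23.028


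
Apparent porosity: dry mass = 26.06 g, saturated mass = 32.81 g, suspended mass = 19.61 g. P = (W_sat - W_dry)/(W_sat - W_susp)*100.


P = (32.81 - 26.06) / (32.81 - 19.61) * 100 = 6.75 / 13.2 * 100 = 51.1%

51.1


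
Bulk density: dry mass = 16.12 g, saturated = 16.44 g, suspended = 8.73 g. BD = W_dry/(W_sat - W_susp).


BD = 16.12 / (16.44 - 8.73) = 16.12 / 7.71 = 2.091 g/cm^3

2.091


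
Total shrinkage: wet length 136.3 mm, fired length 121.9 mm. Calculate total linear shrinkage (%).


TS = (136.3 - 121.9) / 136.3 * 100 = 10.56%

10.56


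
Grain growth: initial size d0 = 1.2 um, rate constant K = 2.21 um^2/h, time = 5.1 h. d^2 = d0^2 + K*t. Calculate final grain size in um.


d^2 = 1.2^2 + 2.21*5.1 = 12.711
d = sqrt(12.711) = 3.57 um

3.57


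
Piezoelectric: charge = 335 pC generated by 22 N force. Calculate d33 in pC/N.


d33 = 335 / 22 = 15.2 pC/N

15.2


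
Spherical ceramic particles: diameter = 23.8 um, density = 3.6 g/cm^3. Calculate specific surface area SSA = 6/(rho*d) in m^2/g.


SSA = 6 / (3.6 * 23.8) = 0.07 m^2/g

0.07


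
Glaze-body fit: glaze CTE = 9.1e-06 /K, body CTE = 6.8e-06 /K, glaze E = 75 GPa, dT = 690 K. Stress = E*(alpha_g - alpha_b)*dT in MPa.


Stress = 75*1000*(9.1e-06 - 6.8e-06)*690 = 119.0 MPa

119.0


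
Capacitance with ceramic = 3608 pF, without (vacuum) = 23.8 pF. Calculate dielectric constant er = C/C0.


er = 3608 / 23.8 = 151.6

151.6


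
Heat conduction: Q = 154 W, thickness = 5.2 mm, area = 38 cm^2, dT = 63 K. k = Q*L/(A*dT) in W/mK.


k = 154*5.2/1000/(38/10000*63) = 3.35 W/mK

3.35


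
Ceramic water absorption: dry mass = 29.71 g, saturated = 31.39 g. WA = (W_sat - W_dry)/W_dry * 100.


WA = (31.39 - 29.71) / 29.71 * 100 = 5.65%

5.65


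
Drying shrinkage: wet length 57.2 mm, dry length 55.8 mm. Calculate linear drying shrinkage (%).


DS = (57.2 - 55.8) / 57.2 * 100 = 2.45%

2.45


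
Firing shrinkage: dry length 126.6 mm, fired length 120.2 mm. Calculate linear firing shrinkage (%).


FS = (126.6 - 120.2) / 126.6 * 100 = 5.06%

5.06


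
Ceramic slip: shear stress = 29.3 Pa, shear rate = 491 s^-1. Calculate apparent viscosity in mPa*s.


eta = tau/gamma * 1000 = 29.3/491 * 1000 = 59.7 mPa*s

59.7


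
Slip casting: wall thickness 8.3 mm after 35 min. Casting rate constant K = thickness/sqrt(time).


K = 8.3 / sqrt(35) = 8.3 / 5.9161 = 1.403 mm/min^0.5

1.403


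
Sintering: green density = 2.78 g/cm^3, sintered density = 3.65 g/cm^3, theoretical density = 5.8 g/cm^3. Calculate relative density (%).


Relative = 3.65 / 5.8 * 100 = 62.9%

62.9


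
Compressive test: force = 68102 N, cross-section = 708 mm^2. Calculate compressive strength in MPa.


CS = 68102 / 708 = 96.2 MPa

96.2


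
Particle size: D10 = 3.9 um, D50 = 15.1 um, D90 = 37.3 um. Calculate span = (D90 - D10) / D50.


Span = (37.3 - 3.9) / 15.1 = 33.4 / 15.1 = 2.212

2.212


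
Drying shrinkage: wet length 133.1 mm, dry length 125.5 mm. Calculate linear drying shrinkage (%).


DS = (133.1 - 125.5) / 133.1 * 100 = 5.71%

5.71


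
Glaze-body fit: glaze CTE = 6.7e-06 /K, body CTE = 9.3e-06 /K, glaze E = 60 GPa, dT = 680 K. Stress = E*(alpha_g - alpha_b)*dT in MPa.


Stress = 60*1000*(6.7e-06 - 9.3e-06)*680 = -106.1 MPa

-106.1


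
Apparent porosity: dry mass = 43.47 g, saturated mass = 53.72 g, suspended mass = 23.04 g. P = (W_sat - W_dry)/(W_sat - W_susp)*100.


P = (53.72 - 43.47) / (53.72 - 23.04) * 100 = 10.25 / 30.68 * 100 = 33.4%

33.4


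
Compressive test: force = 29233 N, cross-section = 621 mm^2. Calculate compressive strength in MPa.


CS = 29233 / 621 = 47.1 MPa

47.1


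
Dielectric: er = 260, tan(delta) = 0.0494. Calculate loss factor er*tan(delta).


Loss = 260 * 0.0494 = 12.844

12.844


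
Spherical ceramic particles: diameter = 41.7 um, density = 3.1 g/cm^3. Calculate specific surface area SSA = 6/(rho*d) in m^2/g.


SSA = 6 / (3.1 * 41.7) = 0.046 m^2/g

0.046


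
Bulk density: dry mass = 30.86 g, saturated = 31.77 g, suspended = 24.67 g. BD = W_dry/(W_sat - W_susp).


BD = 30.86 / (31.77 - 24.67) = 30.86 / 7.1 = 4.346 g/cm^3

4.346


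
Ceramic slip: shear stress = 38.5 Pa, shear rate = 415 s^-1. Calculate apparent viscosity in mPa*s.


eta = tau/gamma * 1000 = 38.5/415 * 1000 = 92.8 mPa*s

92.8


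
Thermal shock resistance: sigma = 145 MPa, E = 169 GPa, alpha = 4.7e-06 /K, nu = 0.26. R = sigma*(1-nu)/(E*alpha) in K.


R = 145*(1-0.26)/(169*1000*4.7e-06) = 135 K

135


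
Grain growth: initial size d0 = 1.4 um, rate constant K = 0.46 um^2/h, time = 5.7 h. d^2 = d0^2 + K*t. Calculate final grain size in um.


d^2 = 1.4^2 + 0.46*5.7 = 4.582
d = sqrt(4.582) = 2.14 um

2.14


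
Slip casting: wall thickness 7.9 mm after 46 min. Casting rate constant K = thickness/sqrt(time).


K = 7.9 / sqrt(46) = 7.9 / 6.7823 = 1.165 mm/min^0.5

1.165


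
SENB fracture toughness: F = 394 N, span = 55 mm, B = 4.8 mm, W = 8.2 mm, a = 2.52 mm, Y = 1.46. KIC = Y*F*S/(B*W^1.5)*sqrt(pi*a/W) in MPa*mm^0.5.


KIC = 1.46*394*55/(4.8*8.2^1.5)*sqrt(pi*2.52/8.2) = 275.82

275.82


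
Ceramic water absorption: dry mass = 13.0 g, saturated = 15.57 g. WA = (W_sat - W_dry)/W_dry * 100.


WA = (15.57 - 13.0) / 13.0 * 100 = 19.77%

19.77


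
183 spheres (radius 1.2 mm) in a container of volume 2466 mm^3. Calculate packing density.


V_sphere = 4/3*pi*1.2^3 = 7.2382 mm^3
Total V = 183*7.2382 = 1324.5906 mm^3
PD = 1324.5906 / 2466 = 0.537

0.537


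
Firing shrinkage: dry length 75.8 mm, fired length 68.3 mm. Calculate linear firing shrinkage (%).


FS = (75.8 - 68.3) / 75.8 * 100 = 9.89%

9.89


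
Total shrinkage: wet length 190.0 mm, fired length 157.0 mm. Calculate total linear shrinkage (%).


TS = (190.0 - 157.0) / 190.0 * 100 = 17.37%

17.37


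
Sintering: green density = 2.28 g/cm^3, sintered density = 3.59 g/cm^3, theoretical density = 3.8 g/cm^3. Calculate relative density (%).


Relative = 3.59 / 3.8 * 100 = 94.5%

94.5


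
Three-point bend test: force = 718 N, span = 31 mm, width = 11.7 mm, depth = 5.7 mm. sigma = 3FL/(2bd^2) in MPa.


sigma = 3*718*31/(2*11.7*5.7^2) = 87.8 MPa

87.8


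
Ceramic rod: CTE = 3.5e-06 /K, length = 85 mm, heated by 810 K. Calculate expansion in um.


dL = 3.5e-06 * 85 * 810 * 1000 = 240.975 um

240.975


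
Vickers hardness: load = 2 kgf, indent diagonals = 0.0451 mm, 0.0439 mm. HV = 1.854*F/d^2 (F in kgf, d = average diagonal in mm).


d_avg = (0.0451+0.0439)/2 = 0.0445 mm
HV = 1.854*2/0.0445^2 = 1872

1872


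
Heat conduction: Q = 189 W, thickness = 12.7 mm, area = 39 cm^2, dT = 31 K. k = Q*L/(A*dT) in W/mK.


k = 189*12.7/1000/(39/10000*31) = 19.85 W/mK

19.85


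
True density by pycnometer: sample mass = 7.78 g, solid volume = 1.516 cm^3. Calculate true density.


TD = 7.78 / 1.516 = 5.132 g/cm^3

5.132


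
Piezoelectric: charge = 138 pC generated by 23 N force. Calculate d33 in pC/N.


d33 = 138 / 23 = 6.0 pC/N

6.0


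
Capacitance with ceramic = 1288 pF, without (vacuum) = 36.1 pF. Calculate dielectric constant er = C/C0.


er = 1288 / 36.1 = 35.68

35.68


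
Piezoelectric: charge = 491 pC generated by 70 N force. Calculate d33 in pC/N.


d33 = 491 / 70 = 7.0 pC/N

7.0


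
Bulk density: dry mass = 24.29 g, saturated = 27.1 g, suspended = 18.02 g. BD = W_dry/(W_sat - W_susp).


BD = 24.29 / (27.1 - 18.02) = 24.29 / 9.08 = 2.675 g/cm^3

2.675


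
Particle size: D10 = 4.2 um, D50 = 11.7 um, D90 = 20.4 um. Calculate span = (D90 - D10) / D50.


Span = (20.4 - 4.2) / 11.7 = 16.2 / 11.7 = 1.385

1.385


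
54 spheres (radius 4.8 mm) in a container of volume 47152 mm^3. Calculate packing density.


V_sphere = 4/3*pi*4.8^3 = 463.2467 mm^3
Total V = 54*463.2467 = 25015.3218 mm^3
PD = 25015.3218 / 47152 = 0.531

0.531


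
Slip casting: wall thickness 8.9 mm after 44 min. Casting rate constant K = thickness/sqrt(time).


K = 8.9 / sqrt(44) = 8.9 / 6.6332 = 1.342 mm/min^0.5

1.342


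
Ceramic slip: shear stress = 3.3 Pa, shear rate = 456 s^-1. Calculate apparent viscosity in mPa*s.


eta = tau/gamma * 1000 = 3.3/456 * 1000 = 7.2 mPa*s

7.2


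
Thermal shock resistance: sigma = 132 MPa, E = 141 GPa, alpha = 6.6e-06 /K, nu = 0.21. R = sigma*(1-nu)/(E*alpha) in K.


R = 132*(1-0.21)/(141*1000*6.6e-06) = 112 K

112


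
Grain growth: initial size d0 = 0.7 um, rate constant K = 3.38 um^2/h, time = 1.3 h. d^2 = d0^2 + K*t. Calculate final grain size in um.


d^2 = 0.7^2 + 3.38*1.3 = 4.884
d = sqrt(4.884) = 2.21 um

2.21


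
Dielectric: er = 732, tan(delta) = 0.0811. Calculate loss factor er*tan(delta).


Loss = 732 * 0.0811 = 59.365

59.365


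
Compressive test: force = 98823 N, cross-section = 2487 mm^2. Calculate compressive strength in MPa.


CS = 98823 / 2487 = 39.7 MPa

39.7


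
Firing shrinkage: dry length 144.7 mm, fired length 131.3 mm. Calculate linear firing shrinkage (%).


FS = (144.7 - 131.3) / 144.7 * 100 = 9.26%

9.26


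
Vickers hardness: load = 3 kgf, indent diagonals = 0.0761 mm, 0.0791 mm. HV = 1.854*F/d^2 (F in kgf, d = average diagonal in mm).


d_avg = (0.0761+0.0791)/2 = 0.0776 mm
HV = 1.854*3/0.0776^2 = 924

924


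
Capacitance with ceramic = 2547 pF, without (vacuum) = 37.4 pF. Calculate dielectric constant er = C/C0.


er = 2547 / 37.4 = 68.1

68.1


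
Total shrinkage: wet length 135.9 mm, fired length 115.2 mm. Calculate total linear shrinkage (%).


TS = (135.9 - 115.2) / 135.9 * 100 = 15.23%

15.23


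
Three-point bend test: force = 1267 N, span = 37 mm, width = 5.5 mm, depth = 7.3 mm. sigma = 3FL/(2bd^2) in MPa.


sigma = 3*1267*37/(2*5.5*7.3^2) = 239.9 MPa

239.9


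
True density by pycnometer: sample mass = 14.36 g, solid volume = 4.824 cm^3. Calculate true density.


TD = 14.36 / 4.824 = 2.977 g/cm^3

2.977


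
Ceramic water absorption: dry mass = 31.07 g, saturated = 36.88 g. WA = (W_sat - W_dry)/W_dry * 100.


WA = (36.88 - 31.07) / 31.07 * 100 = 18.7%

18.7


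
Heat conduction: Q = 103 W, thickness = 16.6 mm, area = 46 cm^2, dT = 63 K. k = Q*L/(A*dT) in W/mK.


k = 103*16.6/1000/(46/10000*63) = 5.9 W/mK

5.9


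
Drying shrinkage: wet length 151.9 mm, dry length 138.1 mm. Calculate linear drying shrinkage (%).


DS = (151.9 - 138.1) / 151.9 * 100 = 9.08%

9.08


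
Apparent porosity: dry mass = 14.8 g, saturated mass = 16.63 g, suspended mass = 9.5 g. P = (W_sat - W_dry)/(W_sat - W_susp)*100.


P = (16.63 - 14.8) / (16.63 - 9.5) * 100 = 1.83 / 7.13 * 100 = 25.7%

25.7


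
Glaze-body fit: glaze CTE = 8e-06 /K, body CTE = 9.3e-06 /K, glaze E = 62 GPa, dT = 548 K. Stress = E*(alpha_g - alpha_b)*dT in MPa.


Stress = 62*1000*(8e-06 - 9.3e-06)*548 = -44.2 MPa

-44.2


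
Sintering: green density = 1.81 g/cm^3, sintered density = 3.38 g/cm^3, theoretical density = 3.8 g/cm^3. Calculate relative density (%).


Relative = 3.38 / 3.8 * 100 = 88.9%

88.9


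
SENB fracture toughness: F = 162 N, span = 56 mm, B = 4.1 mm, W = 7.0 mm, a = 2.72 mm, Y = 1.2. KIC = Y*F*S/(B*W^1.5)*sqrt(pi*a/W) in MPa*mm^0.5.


KIC = 1.2*162*56/(4.1*7.0^1.5)*sqrt(pi*2.72/7.0) = 158.4

158.4


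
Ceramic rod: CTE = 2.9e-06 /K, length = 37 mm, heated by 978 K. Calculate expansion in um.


dL = 2.9e-06 * 37 * 978 * 1000 = 104.939 um

104.939


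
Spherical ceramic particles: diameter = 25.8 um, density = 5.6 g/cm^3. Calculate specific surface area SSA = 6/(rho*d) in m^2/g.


SSA = 6 / (5.6 * 25.8) = 0.042 m^2/g

0.042


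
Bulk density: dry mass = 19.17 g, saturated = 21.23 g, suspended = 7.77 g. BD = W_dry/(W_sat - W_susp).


BD = 19.17 / (21.23 - 7.77) = 19.17 / 13.46 = 1.424 g/cm^3

1.424


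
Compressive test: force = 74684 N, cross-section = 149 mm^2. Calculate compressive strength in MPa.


CS = 74684 / 149 = 501.2 MPa

501.2


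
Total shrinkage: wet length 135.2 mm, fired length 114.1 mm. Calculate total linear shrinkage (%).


TS = (135.2 - 114.1) / 135.2 * 100 = 15.61%

15.61


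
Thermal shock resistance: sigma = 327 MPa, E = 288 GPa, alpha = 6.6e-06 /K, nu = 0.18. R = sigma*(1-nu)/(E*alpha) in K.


R = 327*(1-0.18)/(288*1000*6.6e-06) = 141 K

141


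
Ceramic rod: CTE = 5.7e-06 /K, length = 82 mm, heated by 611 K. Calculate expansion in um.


dL = 5.7e-06 * 82 * 611 * 1000 = 285.581 um

285.581


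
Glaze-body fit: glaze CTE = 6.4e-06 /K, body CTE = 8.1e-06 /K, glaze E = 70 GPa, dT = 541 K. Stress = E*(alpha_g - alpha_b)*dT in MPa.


Stress = 70*1000*(6.4e-06 - 8.1e-06)*541 = -64.4 MPa

-64.4


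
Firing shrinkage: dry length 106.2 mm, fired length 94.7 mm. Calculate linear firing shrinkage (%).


FS = (106.2 - 94.7) / 106.2 * 100 = 10.83%

10.83


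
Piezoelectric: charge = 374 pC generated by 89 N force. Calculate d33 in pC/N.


d33 = 374 / 89 = 4.2 pC/N

4.2


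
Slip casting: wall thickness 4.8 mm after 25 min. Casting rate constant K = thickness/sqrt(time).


K = 4.8 / sqrt(25) = 4.8 / 5.0 = 0.96 mm/min^0.5

0.96


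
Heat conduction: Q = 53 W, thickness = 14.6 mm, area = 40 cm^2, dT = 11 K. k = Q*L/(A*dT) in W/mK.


k = 53*14.6/1000/(40/10000*11) = 17.59 W/mK

17.59


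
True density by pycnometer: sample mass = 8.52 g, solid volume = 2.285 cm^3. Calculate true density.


TD = 8.52 / 2.285 = 3.729 g/cm^3

3.729


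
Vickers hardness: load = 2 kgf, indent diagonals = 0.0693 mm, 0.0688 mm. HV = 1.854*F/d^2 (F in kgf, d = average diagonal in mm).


d_avg = (0.0693+0.0688)/2 = 0.06905 mm
HV = 1.854*2/0.06905^2 = 778

778


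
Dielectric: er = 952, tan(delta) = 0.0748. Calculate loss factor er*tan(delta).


Loss = 952 * 0.0748 = 71.21

71.21


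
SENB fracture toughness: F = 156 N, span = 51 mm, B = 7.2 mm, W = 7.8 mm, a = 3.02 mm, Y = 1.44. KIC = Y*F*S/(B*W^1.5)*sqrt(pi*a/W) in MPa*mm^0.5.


KIC = 1.44*156*51/(7.2*7.8^1.5)*sqrt(pi*3.02/7.8) = 80.56

80.56


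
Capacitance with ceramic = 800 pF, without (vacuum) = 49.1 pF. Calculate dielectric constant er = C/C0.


er = 800 / 49.1 = 16.29

16.29


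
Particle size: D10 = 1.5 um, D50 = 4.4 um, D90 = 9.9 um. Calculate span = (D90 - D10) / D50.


Span = (9.9 - 1.5) / 4.4 = 8.4 / 4.4 = 1.909

1.909


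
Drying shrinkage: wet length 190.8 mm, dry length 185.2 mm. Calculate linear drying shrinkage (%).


DS = (190.8 - 185.2) / 190.8 * 100 = 2.94%

2.94


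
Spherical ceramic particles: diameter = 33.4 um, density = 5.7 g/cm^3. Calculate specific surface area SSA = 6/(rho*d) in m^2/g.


SSA = 6 / (5.7 * 33.4) = 0.032 m^2/g

0.032


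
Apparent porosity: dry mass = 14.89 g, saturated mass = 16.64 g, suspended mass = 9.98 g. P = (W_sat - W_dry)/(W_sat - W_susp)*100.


P = (16.64 - 14.89) / (16.64 - 9.98) * 100 = 1.75 / 6.66 * 100 = 26.3%

26.3


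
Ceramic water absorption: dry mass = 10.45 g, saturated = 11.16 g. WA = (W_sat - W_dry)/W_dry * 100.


WA = (11.16 - 10.45) / 10.45 * 100 = 6.79%

6.79


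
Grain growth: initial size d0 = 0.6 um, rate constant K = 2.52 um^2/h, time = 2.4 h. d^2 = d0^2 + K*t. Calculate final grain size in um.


d^2 = 0.6^2 + 2.52*2.4 = 6.408
d = sqrt(6.408) = 2.53 um

2.53


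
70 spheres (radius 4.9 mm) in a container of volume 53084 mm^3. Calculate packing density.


V_sphere = 4/3*pi*4.9^3 = 492.807 mm^3
Total V = 70*492.807 = 34496.49 mm^3
PD = 34496.49 / 53084 = 0.65

0.65


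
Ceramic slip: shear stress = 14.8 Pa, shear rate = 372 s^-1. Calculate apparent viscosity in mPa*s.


eta = tau/gamma * 1000 = 14.8/372 * 1000 = 39.8 mPa*s

39.8


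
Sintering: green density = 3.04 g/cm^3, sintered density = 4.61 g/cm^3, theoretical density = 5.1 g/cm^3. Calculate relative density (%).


Relative = 4.61 / 5.1 * 100 = 90.4%

90.4
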